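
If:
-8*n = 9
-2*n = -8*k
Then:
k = -9/32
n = -9/8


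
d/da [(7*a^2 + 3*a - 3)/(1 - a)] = 7*a*(2 - a)/(a^2 - 2*a + 1)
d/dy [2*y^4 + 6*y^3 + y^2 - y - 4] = 8*y^3 + 18*y^2 + 2*y - 1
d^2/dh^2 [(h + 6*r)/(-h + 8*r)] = -28*r/(h - 8*r)^3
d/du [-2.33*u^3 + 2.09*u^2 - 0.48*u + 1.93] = -6.99*u^2 + 4.18*u - 0.48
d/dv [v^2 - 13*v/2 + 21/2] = 2*v - 13/2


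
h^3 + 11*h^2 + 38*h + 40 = (h + 2)*(h + 4)*(h + 5)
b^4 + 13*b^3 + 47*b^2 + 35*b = b*(b + 1)*(b + 5)*(b + 7)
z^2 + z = z*(z + 1)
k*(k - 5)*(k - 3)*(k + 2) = k^4 - 6*k^3 - k^2 + 30*k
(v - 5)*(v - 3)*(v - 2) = v^3 - 10*v^2 + 31*v - 30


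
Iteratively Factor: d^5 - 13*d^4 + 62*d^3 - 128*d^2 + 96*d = (d - 4)*(d^4 - 9*d^3 + 26*d^2 - 24*d) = (d - 4)*(d - 3)*(d^3 - 6*d^2 + 8*d) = d*(d - 4)*(d - 3)*(d^2 - 6*d + 8) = d*(d - 4)^2*(d - 3)*(d - 2)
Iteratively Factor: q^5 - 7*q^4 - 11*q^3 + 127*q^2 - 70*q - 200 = (q + 1)*(q^4 - 8*q^3 - 3*q^2 + 130*q - 200) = (q - 5)*(q + 1)*(q^3 - 3*q^2 - 18*q + 40) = (q - 5)*(q + 1)*(q + 4)*(q^2 - 7*q + 10) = (q - 5)*(q - 2)*(q + 1)*(q + 4)*(q - 5)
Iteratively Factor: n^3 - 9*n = (n)*(n^2 - 9) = n*(n - 3)*(n + 3)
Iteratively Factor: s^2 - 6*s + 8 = (s - 4)*(s - 2)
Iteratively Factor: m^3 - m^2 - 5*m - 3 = (m + 1)*(m^2 - 2*m - 3) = (m - 3)*(m + 1)*(m + 1)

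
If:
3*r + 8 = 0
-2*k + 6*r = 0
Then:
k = -8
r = -8/3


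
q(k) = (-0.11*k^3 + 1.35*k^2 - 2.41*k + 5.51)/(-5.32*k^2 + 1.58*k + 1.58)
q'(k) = (10.64*k - 1.58)*(-0.11*k^3 + 1.35*k^2 - 2.41*k + 5.51)/(-5.32*k^2 + 1.58*k + 1.58)^2 + (-0.33*k^2 + 2.7*k - 2.41)/(-5.32*k^2 + 1.58*k + 1.58)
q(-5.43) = -0.46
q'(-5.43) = -0.00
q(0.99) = -2.10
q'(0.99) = 9.10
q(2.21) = -0.27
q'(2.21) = 0.19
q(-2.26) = -0.66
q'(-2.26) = -0.23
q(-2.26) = -0.66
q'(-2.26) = -0.23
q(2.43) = -0.23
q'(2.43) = 0.13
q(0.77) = -12.32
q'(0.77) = 229.20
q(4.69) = -0.12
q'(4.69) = 0.02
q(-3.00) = -0.55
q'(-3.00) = -0.09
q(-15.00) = -0.59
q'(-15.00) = 0.02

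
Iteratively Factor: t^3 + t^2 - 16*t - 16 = (t + 1)*(t^2 - 16) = (t + 1)*(t + 4)*(t - 4)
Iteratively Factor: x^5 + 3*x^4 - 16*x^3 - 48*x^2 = (x - 4)*(x^4 + 7*x^3 + 12*x^2) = (x - 4)*(x + 3)*(x^3 + 4*x^2) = x*(x - 4)*(x + 3)*(x^2 + 4*x) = x*(x - 4)*(x + 3)*(x + 4)*(x)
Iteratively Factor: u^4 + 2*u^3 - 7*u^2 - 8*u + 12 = (u + 2)*(u^3 - 7*u + 6) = (u - 1)*(u + 2)*(u^2 + u - 6) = (u - 2)*(u - 1)*(u + 2)*(u + 3)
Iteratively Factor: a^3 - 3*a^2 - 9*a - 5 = (a + 1)*(a^2 - 4*a - 5) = (a + 1)^2*(a - 5)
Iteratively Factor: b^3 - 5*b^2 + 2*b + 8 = (b - 2)*(b^2 - 3*b - 4) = (b - 2)*(b + 1)*(b - 4)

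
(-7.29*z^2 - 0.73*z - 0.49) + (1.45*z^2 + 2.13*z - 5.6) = -5.84*z^2 + 1.4*z - 6.09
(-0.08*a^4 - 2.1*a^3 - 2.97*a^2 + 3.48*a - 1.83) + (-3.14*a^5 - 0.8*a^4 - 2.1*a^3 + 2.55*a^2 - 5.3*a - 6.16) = -3.14*a^5 - 0.88*a^4 - 4.2*a^3 - 0.42*a^2 - 1.82*a - 7.99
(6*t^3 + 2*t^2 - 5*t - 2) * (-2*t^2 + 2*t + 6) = -12*t^5 + 8*t^4 + 50*t^3 + 6*t^2 - 34*t - 12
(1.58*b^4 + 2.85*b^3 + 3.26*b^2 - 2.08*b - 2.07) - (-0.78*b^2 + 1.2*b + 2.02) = 1.58*b^4 + 2.85*b^3 + 4.04*b^2 - 3.28*b - 4.09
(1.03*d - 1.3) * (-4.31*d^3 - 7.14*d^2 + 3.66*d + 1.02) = -4.4393*d^4 - 1.7512*d^3 + 13.0518*d^2 - 3.7074*d - 1.326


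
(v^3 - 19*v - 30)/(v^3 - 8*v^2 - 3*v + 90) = (v + 2)/(v - 6)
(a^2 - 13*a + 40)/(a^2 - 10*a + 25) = (a - 8)/(a - 5)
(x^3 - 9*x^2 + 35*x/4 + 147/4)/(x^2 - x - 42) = (x^2 - 2*x - 21/4)/(x + 6)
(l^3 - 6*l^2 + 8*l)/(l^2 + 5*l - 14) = l*(l - 4)/(l + 7)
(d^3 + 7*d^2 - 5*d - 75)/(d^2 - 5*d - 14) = (-d^3 - 7*d^2 + 5*d + 75)/(-d^2 + 5*d + 14)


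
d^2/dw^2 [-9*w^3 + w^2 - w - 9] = 2 - 54*w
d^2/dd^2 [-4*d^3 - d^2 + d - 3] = -24*d - 2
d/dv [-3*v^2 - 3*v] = -6*v - 3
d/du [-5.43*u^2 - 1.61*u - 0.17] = -10.86*u - 1.61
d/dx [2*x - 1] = 2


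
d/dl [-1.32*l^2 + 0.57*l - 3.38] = 0.57 - 2.64*l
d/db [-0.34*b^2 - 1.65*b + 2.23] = -0.68*b - 1.65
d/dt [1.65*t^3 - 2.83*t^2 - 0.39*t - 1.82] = 4.95*t^2 - 5.66*t - 0.39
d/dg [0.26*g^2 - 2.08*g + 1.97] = 0.52*g - 2.08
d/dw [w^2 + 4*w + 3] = 2*w + 4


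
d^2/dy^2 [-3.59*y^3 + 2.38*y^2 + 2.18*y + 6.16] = 4.76 - 21.54*y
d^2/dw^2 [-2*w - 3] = 0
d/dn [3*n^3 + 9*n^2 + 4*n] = 9*n^2 + 18*n + 4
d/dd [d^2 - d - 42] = 2*d - 1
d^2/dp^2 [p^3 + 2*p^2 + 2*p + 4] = 6*p + 4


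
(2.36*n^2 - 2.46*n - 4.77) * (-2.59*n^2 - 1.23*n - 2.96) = -6.1124*n^4 + 3.4686*n^3 + 8.3945*n^2 + 13.1487*n + 14.1192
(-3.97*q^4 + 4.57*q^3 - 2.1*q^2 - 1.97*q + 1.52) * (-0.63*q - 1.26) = 2.5011*q^5 + 2.1231*q^4 - 4.4352*q^3 + 3.8871*q^2 + 1.5246*q - 1.9152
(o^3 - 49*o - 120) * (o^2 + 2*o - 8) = o^5 + 2*o^4 - 57*o^3 - 218*o^2 + 152*o + 960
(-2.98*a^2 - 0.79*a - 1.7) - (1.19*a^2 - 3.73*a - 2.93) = -4.17*a^2 + 2.94*a + 1.23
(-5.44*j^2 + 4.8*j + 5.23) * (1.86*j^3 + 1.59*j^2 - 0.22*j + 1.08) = -10.1184*j^5 + 0.2784*j^4 + 18.5566*j^3 + 1.3845*j^2 + 4.0334*j + 5.6484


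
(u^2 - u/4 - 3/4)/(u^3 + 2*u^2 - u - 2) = (u + 3/4)/(u^2 + 3*u + 2)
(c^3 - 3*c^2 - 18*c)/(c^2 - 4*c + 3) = c*(c^2 - 3*c - 18)/(c^2 - 4*c + 3)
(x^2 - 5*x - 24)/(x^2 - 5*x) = (x^2 - 5*x - 24)/(x*(x - 5))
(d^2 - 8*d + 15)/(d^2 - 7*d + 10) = (d - 3)/(d - 2)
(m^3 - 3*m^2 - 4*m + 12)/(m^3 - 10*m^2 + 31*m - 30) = (m + 2)/(m - 5)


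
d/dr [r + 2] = 1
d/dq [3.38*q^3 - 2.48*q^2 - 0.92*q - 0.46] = 10.14*q^2 - 4.96*q - 0.92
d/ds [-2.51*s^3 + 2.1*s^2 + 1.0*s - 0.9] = -7.53*s^2 + 4.2*s + 1.0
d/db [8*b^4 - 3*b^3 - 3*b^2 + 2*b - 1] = 32*b^3 - 9*b^2 - 6*b + 2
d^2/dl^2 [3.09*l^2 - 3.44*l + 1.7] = 6.18000000000000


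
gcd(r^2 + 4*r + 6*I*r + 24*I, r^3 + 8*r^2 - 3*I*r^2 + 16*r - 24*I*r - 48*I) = r + 4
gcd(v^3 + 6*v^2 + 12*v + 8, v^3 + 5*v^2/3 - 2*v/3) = v + 2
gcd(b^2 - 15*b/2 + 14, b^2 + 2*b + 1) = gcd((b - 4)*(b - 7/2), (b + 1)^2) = 1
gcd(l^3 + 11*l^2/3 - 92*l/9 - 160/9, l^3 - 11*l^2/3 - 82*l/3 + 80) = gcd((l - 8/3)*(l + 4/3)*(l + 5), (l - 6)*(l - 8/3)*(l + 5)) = l^2 + 7*l/3 - 40/3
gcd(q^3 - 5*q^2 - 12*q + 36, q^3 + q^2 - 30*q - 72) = q^2 - 3*q - 18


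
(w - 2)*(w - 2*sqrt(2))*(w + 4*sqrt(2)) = w^3 - 2*w^2 + 2*sqrt(2)*w^2 - 16*w - 4*sqrt(2)*w + 32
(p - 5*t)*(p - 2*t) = p^2 - 7*p*t + 10*t^2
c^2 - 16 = (c - 4)*(c + 4)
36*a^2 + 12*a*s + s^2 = (6*a + s)^2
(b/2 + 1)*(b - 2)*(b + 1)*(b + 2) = b^4/2 + 3*b^3/2 - b^2 - 6*b - 4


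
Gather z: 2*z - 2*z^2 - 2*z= -2*z^2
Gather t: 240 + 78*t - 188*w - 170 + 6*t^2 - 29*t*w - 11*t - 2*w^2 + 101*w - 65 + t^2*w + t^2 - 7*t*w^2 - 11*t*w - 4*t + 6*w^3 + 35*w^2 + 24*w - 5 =t^2*(w + 7) + t*(-7*w^2 - 40*w + 63) + 6*w^3 + 33*w^2 - 63*w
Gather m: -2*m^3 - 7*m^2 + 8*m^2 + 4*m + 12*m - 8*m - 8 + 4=-2*m^3 + m^2 + 8*m - 4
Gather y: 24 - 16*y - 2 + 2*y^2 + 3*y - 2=2*y^2 - 13*y + 20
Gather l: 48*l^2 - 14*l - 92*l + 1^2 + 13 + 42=48*l^2 - 106*l + 56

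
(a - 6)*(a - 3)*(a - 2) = a^3 - 11*a^2 + 36*a - 36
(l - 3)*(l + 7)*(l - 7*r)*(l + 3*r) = l^4 - 4*l^3*r + 4*l^3 - 21*l^2*r^2 - 16*l^2*r - 21*l^2 - 84*l*r^2 + 84*l*r + 441*r^2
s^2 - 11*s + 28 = (s - 7)*(s - 4)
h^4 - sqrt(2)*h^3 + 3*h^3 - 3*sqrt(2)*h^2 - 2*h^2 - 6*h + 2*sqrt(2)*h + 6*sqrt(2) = (h + 3)*(h - sqrt(2))^2*(h + sqrt(2))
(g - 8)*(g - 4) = g^2 - 12*g + 32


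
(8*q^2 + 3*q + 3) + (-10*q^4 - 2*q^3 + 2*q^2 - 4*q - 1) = -10*q^4 - 2*q^3 + 10*q^2 - q + 2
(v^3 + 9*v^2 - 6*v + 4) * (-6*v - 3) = -6*v^4 - 57*v^3 + 9*v^2 - 6*v - 12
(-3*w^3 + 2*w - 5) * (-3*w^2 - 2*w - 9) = 9*w^5 + 6*w^4 + 21*w^3 + 11*w^2 - 8*w + 45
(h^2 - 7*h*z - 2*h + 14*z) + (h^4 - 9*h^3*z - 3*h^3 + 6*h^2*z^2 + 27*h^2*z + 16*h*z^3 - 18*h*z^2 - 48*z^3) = h^4 - 9*h^3*z - 3*h^3 + 6*h^2*z^2 + 27*h^2*z + h^2 + 16*h*z^3 - 18*h*z^2 - 7*h*z - 2*h - 48*z^3 + 14*z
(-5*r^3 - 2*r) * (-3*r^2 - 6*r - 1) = 15*r^5 + 30*r^4 + 11*r^3 + 12*r^2 + 2*r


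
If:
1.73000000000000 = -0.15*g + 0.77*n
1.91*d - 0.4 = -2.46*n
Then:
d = 0.209424083769634 - 1.28795811518325*n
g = 5.13333333333333*n - 11.5333333333333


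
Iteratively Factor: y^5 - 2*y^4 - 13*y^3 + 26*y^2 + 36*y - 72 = (y + 2)*(y^4 - 4*y^3 - 5*y^2 + 36*y - 36) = (y + 2)*(y + 3)*(y^3 - 7*y^2 + 16*y - 12) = (y - 2)*(y + 2)*(y + 3)*(y^2 - 5*y + 6) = (y - 3)*(y - 2)*(y + 2)*(y + 3)*(y - 2)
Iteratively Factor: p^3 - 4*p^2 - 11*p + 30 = (p - 5)*(p^2 + p - 6) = (p - 5)*(p + 3)*(p - 2)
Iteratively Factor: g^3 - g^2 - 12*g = (g)*(g^2 - g - 12) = g*(g - 4)*(g + 3)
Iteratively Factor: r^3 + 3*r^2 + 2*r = (r)*(r^2 + 3*r + 2) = r*(r + 1)*(r + 2)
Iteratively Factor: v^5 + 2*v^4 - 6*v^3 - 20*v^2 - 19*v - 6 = (v - 3)*(v^4 + 5*v^3 + 9*v^2 + 7*v + 2) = (v - 3)*(v + 1)*(v^3 + 4*v^2 + 5*v + 2) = (v - 3)*(v + 1)^2*(v^2 + 3*v + 2) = (v - 3)*(v + 1)^2*(v + 2)*(v + 1)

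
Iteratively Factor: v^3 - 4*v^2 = (v)*(v^2 - 4*v) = v^2*(v - 4)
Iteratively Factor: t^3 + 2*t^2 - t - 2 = (t - 1)*(t^2 + 3*t + 2) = (t - 1)*(t + 1)*(t + 2)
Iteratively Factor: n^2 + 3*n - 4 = (n - 1)*(n + 4)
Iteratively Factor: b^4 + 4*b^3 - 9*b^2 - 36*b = (b + 3)*(b^3 + b^2 - 12*b) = (b + 3)*(b + 4)*(b^2 - 3*b) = (b - 3)*(b + 3)*(b + 4)*(b)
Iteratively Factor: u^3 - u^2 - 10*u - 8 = (u + 2)*(u^2 - 3*u - 4) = (u - 4)*(u + 2)*(u + 1)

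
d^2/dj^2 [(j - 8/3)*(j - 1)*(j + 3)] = 6*j - 4/3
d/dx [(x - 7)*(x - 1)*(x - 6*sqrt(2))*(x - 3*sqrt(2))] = 4*x^3 - 27*sqrt(2)*x^2 - 24*x^2 + 86*x + 144*sqrt(2)*x - 288 - 63*sqrt(2)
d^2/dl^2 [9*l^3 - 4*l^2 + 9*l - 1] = 54*l - 8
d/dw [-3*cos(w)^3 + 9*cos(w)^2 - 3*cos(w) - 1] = 3*(3*cos(w)^2 - 6*cos(w) + 1)*sin(w)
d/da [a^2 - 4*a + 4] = 2*a - 4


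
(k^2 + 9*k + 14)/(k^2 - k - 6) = (k + 7)/(k - 3)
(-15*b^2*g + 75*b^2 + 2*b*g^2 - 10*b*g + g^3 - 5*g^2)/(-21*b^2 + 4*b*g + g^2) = (5*b*g - 25*b + g^2 - 5*g)/(7*b + g)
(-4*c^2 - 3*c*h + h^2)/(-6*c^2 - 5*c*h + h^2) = (4*c - h)/(6*c - h)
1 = 1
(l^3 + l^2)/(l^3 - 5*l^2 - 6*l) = l/(l - 6)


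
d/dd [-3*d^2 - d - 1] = -6*d - 1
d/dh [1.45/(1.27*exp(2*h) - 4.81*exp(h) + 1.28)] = (6.9745 - 3.683*exp(h))*exp(h)/(1.27*exp(2*h) - 4.81*exp(h) + 1.28)^2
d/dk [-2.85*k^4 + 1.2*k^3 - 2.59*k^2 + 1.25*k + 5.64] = -11.4*k^3 + 3.6*k^2 - 5.18*k + 1.25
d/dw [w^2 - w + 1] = 2*w - 1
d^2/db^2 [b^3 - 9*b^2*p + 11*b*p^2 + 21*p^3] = 6*b - 18*p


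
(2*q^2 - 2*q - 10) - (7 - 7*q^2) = 9*q^2 - 2*q - 17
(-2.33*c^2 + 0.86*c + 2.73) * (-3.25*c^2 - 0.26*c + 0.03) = 7.5725*c^4 - 2.1892*c^3 - 9.166*c^2 - 0.684*c + 0.0819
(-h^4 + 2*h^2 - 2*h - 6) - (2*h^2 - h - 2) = -h^4 - h - 4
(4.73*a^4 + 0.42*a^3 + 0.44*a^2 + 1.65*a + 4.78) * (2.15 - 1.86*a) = -8.7978*a^5 + 9.3883*a^4 + 0.0845999999999999*a^3 - 2.123*a^2 - 5.3433*a + 10.277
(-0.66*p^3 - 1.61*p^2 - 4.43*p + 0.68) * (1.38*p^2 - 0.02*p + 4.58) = -0.9108*p^5 - 2.2086*p^4 - 9.104*p^3 - 6.3468*p^2 - 20.303*p + 3.1144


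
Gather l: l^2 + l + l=l^2 + 2*l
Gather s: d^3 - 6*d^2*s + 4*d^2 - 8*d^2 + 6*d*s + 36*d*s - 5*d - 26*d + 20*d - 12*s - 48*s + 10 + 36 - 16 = d^3 - 4*d^2 - 11*d + s*(-6*d^2 + 42*d - 60) + 30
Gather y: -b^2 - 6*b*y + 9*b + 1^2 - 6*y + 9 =-b^2 + 9*b + y*(-6*b - 6) + 10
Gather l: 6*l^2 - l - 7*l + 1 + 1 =6*l^2 - 8*l + 2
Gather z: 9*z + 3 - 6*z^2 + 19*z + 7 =-6*z^2 + 28*z + 10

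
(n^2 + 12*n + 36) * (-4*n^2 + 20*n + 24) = -4*n^4 - 28*n^3 + 120*n^2 + 1008*n + 864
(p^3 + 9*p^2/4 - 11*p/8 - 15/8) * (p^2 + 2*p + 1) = p^5 + 17*p^4/4 + 33*p^3/8 - 19*p^2/8 - 41*p/8 - 15/8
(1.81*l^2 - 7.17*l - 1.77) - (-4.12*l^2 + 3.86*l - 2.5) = 5.93*l^2 - 11.03*l + 0.73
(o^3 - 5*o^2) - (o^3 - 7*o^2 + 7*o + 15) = 2*o^2 - 7*o - 15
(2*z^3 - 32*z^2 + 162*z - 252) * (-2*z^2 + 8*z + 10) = -4*z^5 + 80*z^4 - 560*z^3 + 1480*z^2 - 396*z - 2520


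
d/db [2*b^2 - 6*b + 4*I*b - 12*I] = 4*b - 6 + 4*I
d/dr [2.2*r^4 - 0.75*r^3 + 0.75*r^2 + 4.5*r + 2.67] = 8.8*r^3 - 2.25*r^2 + 1.5*r + 4.5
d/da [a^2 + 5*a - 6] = 2*a + 5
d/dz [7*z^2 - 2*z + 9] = 14*z - 2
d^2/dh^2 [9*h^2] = 18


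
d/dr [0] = 0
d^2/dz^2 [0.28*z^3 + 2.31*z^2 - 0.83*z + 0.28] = 1.68*z + 4.62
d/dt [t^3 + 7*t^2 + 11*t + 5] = 3*t^2 + 14*t + 11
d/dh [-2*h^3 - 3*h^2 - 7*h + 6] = -6*h^2 - 6*h - 7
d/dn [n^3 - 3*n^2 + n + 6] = 3*n^2 - 6*n + 1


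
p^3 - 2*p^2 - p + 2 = (p - 2)*(p - 1)*(p + 1)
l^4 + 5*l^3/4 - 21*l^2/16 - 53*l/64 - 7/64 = (l - 1)*(l + 1/4)^2*(l + 7/4)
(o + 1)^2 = o^2 + 2*o + 1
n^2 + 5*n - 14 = (n - 2)*(n + 7)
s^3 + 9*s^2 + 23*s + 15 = (s + 1)*(s + 3)*(s + 5)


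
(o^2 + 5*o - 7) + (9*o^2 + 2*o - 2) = 10*o^2 + 7*o - 9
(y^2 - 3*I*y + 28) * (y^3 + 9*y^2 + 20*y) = y^5 + 9*y^4 - 3*I*y^4 + 48*y^3 - 27*I*y^3 + 252*y^2 - 60*I*y^2 + 560*y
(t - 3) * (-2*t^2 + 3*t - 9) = -2*t^3 + 9*t^2 - 18*t + 27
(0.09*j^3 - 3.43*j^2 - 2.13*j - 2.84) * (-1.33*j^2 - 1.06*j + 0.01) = -0.1197*j^5 + 4.4665*j^4 + 6.4696*j^3 + 6.0007*j^2 + 2.9891*j - 0.0284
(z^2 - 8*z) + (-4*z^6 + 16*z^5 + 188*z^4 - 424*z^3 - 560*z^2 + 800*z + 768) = -4*z^6 + 16*z^5 + 188*z^4 - 424*z^3 - 559*z^2 + 792*z + 768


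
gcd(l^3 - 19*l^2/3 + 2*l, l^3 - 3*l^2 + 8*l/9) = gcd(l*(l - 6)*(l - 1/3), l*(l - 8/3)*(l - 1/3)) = l^2 - l/3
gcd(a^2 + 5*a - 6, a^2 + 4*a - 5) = a - 1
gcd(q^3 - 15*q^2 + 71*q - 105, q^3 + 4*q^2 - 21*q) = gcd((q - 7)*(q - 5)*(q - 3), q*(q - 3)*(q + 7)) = q - 3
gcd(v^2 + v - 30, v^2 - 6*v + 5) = v - 5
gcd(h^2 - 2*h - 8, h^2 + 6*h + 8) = h + 2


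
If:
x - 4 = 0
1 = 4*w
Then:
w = 1/4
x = 4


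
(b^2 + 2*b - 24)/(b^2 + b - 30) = (b - 4)/(b - 5)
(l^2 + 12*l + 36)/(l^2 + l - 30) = (l + 6)/(l - 5)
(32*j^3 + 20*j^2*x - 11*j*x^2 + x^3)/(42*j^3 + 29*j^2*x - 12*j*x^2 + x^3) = (32*j^2 - 12*j*x + x^2)/(42*j^2 - 13*j*x + x^2)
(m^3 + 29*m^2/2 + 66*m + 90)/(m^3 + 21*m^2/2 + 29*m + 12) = (2*m^2 + 17*m + 30)/(2*m^2 + 9*m + 4)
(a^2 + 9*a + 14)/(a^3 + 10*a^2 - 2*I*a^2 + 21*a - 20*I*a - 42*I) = (a + 2)/(a^2 + a*(3 - 2*I) - 6*I)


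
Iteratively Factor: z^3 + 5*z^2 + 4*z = (z)*(z^2 + 5*z + 4) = z*(z + 1)*(z + 4)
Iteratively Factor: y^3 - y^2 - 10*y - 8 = (y + 1)*(y^2 - 2*y - 8) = (y + 1)*(y + 2)*(y - 4)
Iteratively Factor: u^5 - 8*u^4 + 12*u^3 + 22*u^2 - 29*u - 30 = (u - 3)*(u^4 - 5*u^3 - 3*u^2 + 13*u + 10) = (u - 5)*(u - 3)*(u^3 - 3*u - 2) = (u - 5)*(u - 3)*(u + 1)*(u^2 - u - 2) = (u - 5)*(u - 3)*(u + 1)^2*(u - 2)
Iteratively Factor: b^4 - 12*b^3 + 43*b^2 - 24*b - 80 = (b - 5)*(b^3 - 7*b^2 + 8*b + 16) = (b - 5)*(b + 1)*(b^2 - 8*b + 16) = (b - 5)*(b - 4)*(b + 1)*(b - 4)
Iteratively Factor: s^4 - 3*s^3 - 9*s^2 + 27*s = (s - 3)*(s^3 - 9*s) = s*(s - 3)*(s^2 - 9) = s*(s - 3)*(s + 3)*(s - 3)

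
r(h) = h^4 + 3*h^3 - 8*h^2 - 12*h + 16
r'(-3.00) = 9.00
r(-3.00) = -20.00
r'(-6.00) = -456.00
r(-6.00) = 448.00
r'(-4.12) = -73.05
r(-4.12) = 7.97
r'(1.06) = -14.08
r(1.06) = -0.87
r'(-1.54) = 19.38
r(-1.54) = 10.17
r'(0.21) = -14.93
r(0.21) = 13.16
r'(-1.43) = 17.59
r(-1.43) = 12.21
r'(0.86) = -16.56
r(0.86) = 2.22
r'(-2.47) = 22.15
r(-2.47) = -11.15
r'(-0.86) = 5.87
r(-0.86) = 19.04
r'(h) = 4*h^3 + 9*h^2 - 16*h - 12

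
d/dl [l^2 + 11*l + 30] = 2*l + 11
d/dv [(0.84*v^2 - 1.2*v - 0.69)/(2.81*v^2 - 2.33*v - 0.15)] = (1.4148*v^2 + 3.6258*v - 1.4277)/(7.8961*v^4 - 13.0946*v^3 + 4.5859*v^2 + 0.699*v + 0.0225)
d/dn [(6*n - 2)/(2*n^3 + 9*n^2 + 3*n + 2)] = 6*(-4*n^3 - 7*n^2 + 6*n + 3)/(4*n^6 + 36*n^5 + 93*n^4 + 62*n^3 + 45*n^2 + 12*n + 4)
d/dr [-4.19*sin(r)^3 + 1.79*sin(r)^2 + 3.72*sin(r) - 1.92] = (-12.57*sin(r)^2 + 3.58*sin(r) + 3.72)*cos(r)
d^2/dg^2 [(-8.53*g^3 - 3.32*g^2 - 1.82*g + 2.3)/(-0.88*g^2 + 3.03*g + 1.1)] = (193.663946*g^3 + 179.17878*g^2 + 109.29468*g - 50.78266)/(0.681472*g^6 - 7.039296*g^5 + 21.682056*g^4 - 10.219887*g^3 - 27.10257*g^2 - 10.9989*g - 1.331)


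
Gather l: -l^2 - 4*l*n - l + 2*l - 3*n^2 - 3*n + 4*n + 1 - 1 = -l^2 + l*(1 - 4*n) - 3*n^2 + n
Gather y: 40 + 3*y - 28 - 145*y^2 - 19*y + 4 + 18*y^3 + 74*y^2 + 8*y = 18*y^3 - 71*y^2 - 8*y + 16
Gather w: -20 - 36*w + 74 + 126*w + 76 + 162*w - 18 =252*w + 112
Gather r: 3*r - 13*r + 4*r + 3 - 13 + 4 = -6*r - 6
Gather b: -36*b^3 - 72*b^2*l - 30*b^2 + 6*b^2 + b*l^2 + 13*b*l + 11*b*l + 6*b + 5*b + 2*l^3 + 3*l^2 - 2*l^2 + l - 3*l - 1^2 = -36*b^3 + b^2*(-72*l - 24) + b*(l^2 + 24*l + 11) + 2*l^3 + l^2 - 2*l - 1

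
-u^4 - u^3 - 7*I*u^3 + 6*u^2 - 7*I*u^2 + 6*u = u*(u + 6*I)*(-I*u + 1)*(-I*u - I)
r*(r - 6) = r^2 - 6*r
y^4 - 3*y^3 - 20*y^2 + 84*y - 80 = (y - 4)*(y - 2)^2*(y + 5)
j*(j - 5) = j^2 - 5*j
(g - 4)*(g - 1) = g^2 - 5*g + 4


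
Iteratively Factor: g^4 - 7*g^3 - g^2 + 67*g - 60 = (g + 3)*(g^3 - 10*g^2 + 29*g - 20) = (g - 5)*(g + 3)*(g^2 - 5*g + 4) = (g - 5)*(g - 4)*(g + 3)*(g - 1)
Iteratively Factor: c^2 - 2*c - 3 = (c - 3)*(c + 1)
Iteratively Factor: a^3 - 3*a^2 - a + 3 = (a + 1)*(a^2 - 4*a + 3) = (a - 3)*(a + 1)*(a - 1)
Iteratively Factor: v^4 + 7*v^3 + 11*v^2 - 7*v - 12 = (v + 4)*(v^3 + 3*v^2 - v - 3) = (v - 1)*(v + 4)*(v^2 + 4*v + 3) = (v - 1)*(v + 3)*(v + 4)*(v + 1)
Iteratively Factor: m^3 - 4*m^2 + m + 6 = (m - 2)*(m^2 - 2*m - 3) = (m - 3)*(m - 2)*(m + 1)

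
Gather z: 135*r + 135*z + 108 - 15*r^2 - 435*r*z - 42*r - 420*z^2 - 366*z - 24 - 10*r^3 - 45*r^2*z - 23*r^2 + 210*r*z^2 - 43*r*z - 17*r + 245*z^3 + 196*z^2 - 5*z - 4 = -10*r^3 - 38*r^2 + 76*r + 245*z^3 + z^2*(210*r - 224) + z*(-45*r^2 - 478*r - 236) + 80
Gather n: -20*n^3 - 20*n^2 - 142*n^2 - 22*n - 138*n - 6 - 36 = -20*n^3 - 162*n^2 - 160*n - 42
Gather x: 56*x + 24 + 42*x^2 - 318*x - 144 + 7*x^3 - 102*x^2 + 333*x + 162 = 7*x^3 - 60*x^2 + 71*x + 42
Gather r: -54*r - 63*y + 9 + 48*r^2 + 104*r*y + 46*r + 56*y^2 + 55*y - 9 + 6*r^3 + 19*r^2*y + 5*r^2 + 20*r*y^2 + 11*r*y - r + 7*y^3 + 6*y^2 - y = 6*r^3 + r^2*(19*y + 53) + r*(20*y^2 + 115*y - 9) + 7*y^3 + 62*y^2 - 9*y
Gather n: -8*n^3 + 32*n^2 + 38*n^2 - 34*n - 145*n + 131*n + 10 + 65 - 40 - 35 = -8*n^3 + 70*n^2 - 48*n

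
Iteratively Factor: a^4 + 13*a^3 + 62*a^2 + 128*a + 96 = (a + 3)*(a^3 + 10*a^2 + 32*a + 32) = (a + 3)*(a + 4)*(a^2 + 6*a + 8) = (a + 2)*(a + 3)*(a + 4)*(a + 4)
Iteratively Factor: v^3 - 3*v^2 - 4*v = (v)*(v^2 - 3*v - 4) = v*(v + 1)*(v - 4)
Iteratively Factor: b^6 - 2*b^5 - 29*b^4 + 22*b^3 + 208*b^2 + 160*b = (b - 4)*(b^5 + 2*b^4 - 21*b^3 - 62*b^2 - 40*b) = (b - 4)*(b + 2)*(b^4 - 21*b^2 - 20*b) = (b - 4)*(b + 2)*(b + 4)*(b^3 - 4*b^2 - 5*b) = (b - 4)*(b + 1)*(b + 2)*(b + 4)*(b^2 - 5*b) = b*(b - 4)*(b + 1)*(b + 2)*(b + 4)*(b - 5)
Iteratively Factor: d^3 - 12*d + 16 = (d - 2)*(d^2 + 2*d - 8) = (d - 2)*(d + 4)*(d - 2)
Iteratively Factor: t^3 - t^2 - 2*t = (t)*(t^2 - t - 2) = t*(t - 2)*(t + 1)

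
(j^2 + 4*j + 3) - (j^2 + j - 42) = 3*j + 45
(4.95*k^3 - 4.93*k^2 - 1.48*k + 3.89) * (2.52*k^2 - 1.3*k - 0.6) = 12.474*k^5 - 18.8586*k^4 - 0.2906*k^3 + 14.6848*k^2 - 4.169*k - 2.334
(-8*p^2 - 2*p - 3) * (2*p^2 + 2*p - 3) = -16*p^4 - 20*p^3 + 14*p^2 + 9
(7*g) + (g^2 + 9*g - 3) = g^2 + 16*g - 3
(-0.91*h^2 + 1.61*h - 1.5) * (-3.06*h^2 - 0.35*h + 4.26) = 2.7846*h^4 - 4.6081*h^3 + 0.1499*h^2 + 7.3836*h - 6.39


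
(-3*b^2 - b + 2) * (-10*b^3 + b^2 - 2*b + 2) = 30*b^5 + 7*b^4 - 15*b^3 - 2*b^2 - 6*b + 4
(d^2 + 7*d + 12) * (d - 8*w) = d^3 - 8*d^2*w + 7*d^2 - 56*d*w + 12*d - 96*w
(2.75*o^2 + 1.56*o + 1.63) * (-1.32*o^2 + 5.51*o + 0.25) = -3.63*o^4 + 13.0933*o^3 + 7.1315*o^2 + 9.3713*o + 0.4075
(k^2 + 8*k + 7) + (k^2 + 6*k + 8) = 2*k^2 + 14*k + 15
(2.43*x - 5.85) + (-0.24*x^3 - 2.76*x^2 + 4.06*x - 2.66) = -0.24*x^3 - 2.76*x^2 + 6.49*x - 8.51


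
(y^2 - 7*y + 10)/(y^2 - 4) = (y - 5)/(y + 2)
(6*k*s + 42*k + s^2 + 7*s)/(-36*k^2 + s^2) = (s + 7)/(-6*k + s)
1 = 1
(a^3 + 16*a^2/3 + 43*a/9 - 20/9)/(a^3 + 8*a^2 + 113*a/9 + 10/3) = (3*a^2 + 11*a - 4)/(3*a^2 + 19*a + 6)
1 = 1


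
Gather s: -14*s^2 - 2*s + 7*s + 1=-14*s^2 + 5*s + 1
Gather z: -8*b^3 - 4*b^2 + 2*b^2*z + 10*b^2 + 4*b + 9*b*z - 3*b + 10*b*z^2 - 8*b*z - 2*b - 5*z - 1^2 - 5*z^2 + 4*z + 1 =-8*b^3 + 6*b^2 - b + z^2*(10*b - 5) + z*(2*b^2 + b - 1)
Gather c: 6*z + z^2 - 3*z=z^2 + 3*z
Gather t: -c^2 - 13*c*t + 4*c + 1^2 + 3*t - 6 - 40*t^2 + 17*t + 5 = -c^2 + 4*c - 40*t^2 + t*(20 - 13*c)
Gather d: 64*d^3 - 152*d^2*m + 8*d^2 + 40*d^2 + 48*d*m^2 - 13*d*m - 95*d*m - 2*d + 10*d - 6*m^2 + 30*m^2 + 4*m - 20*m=64*d^3 + d^2*(48 - 152*m) + d*(48*m^2 - 108*m + 8) + 24*m^2 - 16*m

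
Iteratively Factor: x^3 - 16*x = (x + 4)*(x^2 - 4*x) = (x - 4)*(x + 4)*(x)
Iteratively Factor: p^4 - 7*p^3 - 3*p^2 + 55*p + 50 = (p + 2)*(p^3 - 9*p^2 + 15*p + 25) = (p + 1)*(p + 2)*(p^2 - 10*p + 25) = (p - 5)*(p + 1)*(p + 2)*(p - 5)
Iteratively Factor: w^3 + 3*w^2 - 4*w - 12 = (w + 2)*(w^2 + w - 6) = (w - 2)*(w + 2)*(w + 3)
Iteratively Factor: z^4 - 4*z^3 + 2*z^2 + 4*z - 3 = (z - 1)*(z^3 - 3*z^2 - z + 3) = (z - 1)*(z + 1)*(z^2 - 4*z + 3) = (z - 3)*(z - 1)*(z + 1)*(z - 1)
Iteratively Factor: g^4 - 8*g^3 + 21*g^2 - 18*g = (g - 3)*(g^3 - 5*g^2 + 6*g) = (g - 3)*(g - 2)*(g^2 - 3*g) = g*(g - 3)*(g - 2)*(g - 3)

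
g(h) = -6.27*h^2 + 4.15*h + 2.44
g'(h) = 4.15 - 12.54*h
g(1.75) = -9.50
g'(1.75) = -17.80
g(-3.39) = -83.68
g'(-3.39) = 46.66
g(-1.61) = -20.49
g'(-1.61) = 24.34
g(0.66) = 2.45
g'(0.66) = -4.13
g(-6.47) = -286.88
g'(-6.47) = 85.28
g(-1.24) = -12.35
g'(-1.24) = 19.70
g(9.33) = -504.64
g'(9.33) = -112.85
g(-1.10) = -9.71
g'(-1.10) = 17.94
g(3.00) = -41.54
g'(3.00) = -33.47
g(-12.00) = -950.24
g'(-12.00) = 154.63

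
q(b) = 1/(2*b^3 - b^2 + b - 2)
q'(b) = (-6*b^2 + 2*b - 1)/(2*b^3 - b^2 + b - 2)^2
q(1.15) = 1.15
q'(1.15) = -8.78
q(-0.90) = -0.19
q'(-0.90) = -0.29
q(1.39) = 0.35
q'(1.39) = -1.23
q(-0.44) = -0.36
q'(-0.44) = -0.39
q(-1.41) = -0.09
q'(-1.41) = -0.13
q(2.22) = 0.06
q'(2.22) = -0.09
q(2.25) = 0.06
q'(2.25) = -0.08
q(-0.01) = -0.50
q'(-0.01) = -0.25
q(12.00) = 0.00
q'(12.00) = 0.00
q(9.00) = 0.00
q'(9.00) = 0.00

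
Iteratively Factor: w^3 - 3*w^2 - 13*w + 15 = (w - 5)*(w^2 + 2*w - 3) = (w - 5)*(w + 3)*(w - 1)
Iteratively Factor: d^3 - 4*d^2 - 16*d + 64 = (d - 4)*(d^2 - 16) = (d - 4)^2*(d + 4)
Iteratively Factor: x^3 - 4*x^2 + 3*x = (x)*(x^2 - 4*x + 3) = x*(x - 1)*(x - 3)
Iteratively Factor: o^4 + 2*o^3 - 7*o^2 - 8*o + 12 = (o - 2)*(o^3 + 4*o^2 + o - 6) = (o - 2)*(o - 1)*(o^2 + 5*o + 6) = (o - 2)*(o - 1)*(o + 3)*(o + 2)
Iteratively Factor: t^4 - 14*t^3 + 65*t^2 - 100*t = (t - 4)*(t^3 - 10*t^2 + 25*t) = (t - 5)*(t - 4)*(t^2 - 5*t) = (t - 5)^2*(t - 4)*(t)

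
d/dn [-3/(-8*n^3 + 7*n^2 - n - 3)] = 3*(-24*n^2 + 14*n - 1)/(8*n^3 - 7*n^2 + n + 3)^2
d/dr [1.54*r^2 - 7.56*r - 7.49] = 3.08*r - 7.56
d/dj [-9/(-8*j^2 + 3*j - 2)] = 9*(3 - 16*j)/(8*j^2 - 3*j + 2)^2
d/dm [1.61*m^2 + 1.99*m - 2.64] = 3.22*m + 1.99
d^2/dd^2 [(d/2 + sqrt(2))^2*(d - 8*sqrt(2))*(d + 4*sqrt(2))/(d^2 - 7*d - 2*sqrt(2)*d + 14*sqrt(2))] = (d^6 - 21*d^5 - 6*sqrt(2)*d^5 + 171*d^4 + 126*sqrt(2)*d^4 - 1248*sqrt(2)*d^3 - 1064*d^3 + 816*d^2 + 3696*sqrt(2)*d^2 + 3072*sqrt(2)*d + 34944*d - 120128 - 23296*sqrt(2))/(2*(d^6 - 21*d^5 - 6*sqrt(2)*d^5 + 171*d^4 + 126*sqrt(2)*d^4 - 898*sqrt(2)*d^3 - 847*d^3 + 2394*sqrt(2)*d^2 + 3528*d^2 - 8232*d - 2352*sqrt(2)*d + 5488*sqrt(2)))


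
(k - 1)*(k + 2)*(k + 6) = k^3 + 7*k^2 + 4*k - 12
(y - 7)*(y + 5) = y^2 - 2*y - 35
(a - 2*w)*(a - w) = a^2 - 3*a*w + 2*w^2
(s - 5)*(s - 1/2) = s^2 - 11*s/2 + 5/2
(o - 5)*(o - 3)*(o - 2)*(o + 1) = o^4 - 9*o^3 + 21*o^2 + o - 30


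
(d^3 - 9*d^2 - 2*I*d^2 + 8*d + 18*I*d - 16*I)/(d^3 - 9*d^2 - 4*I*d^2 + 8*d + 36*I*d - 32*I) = (d - 2*I)/(d - 4*I)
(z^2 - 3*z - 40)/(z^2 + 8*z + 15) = (z - 8)/(z + 3)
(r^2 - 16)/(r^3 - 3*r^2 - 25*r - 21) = (16 - r^2)/(-r^3 + 3*r^2 + 25*r + 21)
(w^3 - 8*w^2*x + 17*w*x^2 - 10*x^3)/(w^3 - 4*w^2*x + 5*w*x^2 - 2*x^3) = (-w + 5*x)/(-w + x)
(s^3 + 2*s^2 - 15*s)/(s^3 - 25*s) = (s - 3)/(s - 5)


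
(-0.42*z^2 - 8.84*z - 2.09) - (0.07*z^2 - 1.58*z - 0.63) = -0.49*z^2 - 7.26*z - 1.46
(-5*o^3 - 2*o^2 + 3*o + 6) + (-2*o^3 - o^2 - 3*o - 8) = -7*o^3 - 3*o^2 - 2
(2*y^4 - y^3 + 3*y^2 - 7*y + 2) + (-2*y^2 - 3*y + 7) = 2*y^4 - y^3 + y^2 - 10*y + 9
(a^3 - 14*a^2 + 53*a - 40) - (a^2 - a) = a^3 - 15*a^2 + 54*a - 40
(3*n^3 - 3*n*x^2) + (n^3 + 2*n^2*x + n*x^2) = 4*n^3 + 2*n^2*x - 2*n*x^2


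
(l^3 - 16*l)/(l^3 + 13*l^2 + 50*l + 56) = l*(l - 4)/(l^2 + 9*l + 14)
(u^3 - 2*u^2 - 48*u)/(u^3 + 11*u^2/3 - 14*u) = 3*(u - 8)/(3*u - 7)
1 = 1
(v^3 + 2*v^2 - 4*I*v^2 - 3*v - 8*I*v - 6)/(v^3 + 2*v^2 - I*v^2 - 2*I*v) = (v - 3*I)/v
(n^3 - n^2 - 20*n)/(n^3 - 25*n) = (n + 4)/(n + 5)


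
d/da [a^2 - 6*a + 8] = 2*a - 6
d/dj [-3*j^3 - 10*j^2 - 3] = j*(-9*j - 20)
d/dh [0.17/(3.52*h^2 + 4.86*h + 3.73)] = (-1.1968*h - 0.8262)/(3.52*h^2 + 4.86*h + 3.73)^2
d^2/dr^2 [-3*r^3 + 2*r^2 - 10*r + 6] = 4 - 18*r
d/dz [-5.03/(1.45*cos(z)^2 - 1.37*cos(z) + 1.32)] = (6.8911 - 14.587*cos(z))*sin(z)/(1.45*cos(z)^2 - 1.37*cos(z) + 1.32)^2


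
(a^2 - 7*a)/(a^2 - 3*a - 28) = a/(a + 4)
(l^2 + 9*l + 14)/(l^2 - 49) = (l + 2)/(l - 7)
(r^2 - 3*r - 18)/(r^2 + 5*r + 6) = (r - 6)/(r + 2)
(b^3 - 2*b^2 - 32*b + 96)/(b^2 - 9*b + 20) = (b^2 + 2*b - 24)/(b - 5)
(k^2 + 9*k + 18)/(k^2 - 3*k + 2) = (k^2 + 9*k + 18)/(k^2 - 3*k + 2)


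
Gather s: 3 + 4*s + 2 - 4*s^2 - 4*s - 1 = 4 - 4*s^2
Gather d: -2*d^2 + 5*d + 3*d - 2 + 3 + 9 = -2*d^2 + 8*d + 10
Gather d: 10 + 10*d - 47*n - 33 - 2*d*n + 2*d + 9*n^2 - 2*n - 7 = d*(12 - 2*n) + 9*n^2 - 49*n - 30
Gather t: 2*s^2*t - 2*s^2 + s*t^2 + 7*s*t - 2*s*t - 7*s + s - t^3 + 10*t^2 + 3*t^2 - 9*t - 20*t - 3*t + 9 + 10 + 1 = -2*s^2 - 6*s - t^3 + t^2*(s + 13) + t*(2*s^2 + 5*s - 32) + 20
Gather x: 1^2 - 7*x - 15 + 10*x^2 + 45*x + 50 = 10*x^2 + 38*x + 36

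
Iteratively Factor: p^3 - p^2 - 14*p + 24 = (p + 4)*(p^2 - 5*p + 6) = (p - 3)*(p + 4)*(p - 2)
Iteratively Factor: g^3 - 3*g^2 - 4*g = (g - 4)*(g^2 + g) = g*(g - 4)*(g + 1)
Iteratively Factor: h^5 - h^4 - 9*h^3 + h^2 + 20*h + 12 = (h - 3)*(h^4 + 2*h^3 - 3*h^2 - 8*h - 4) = (h - 3)*(h + 1)*(h^3 + h^2 - 4*h - 4) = (h - 3)*(h - 2)*(h + 1)*(h^2 + 3*h + 2) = (h - 3)*(h - 2)*(h + 1)^2*(h + 2)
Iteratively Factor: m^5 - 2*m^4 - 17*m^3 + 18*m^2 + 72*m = (m + 3)*(m^4 - 5*m^3 - 2*m^2 + 24*m) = (m + 2)*(m + 3)*(m^3 - 7*m^2 + 12*m) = m*(m + 2)*(m + 3)*(m^2 - 7*m + 12) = m*(m - 4)*(m + 2)*(m + 3)*(m - 3)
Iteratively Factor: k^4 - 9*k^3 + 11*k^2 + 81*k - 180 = (k - 5)*(k^3 - 4*k^2 - 9*k + 36) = (k - 5)*(k - 3)*(k^2 - k - 12) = (k - 5)*(k - 4)*(k - 3)*(k + 3)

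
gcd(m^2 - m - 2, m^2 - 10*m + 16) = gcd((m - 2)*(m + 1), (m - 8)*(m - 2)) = m - 2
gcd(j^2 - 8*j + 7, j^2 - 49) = j - 7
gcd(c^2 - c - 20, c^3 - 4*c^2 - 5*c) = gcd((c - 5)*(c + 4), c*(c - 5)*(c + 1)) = c - 5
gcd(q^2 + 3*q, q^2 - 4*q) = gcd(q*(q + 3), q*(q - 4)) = q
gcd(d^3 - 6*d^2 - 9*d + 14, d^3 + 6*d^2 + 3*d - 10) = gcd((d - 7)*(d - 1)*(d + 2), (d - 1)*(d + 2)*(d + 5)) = d^2 + d - 2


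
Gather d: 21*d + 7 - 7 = 21*d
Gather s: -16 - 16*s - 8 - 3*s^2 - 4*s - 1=-3*s^2 - 20*s - 25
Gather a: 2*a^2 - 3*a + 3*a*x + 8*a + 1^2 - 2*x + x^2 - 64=2*a^2 + a*(3*x + 5) + x^2 - 2*x - 63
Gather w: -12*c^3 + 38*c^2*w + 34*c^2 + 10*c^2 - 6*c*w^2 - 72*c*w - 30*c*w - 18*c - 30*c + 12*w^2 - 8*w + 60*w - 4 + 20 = -12*c^3 + 44*c^2 - 48*c + w^2*(12 - 6*c) + w*(38*c^2 - 102*c + 52) + 16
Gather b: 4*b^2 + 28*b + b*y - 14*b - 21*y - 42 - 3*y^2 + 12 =4*b^2 + b*(y + 14) - 3*y^2 - 21*y - 30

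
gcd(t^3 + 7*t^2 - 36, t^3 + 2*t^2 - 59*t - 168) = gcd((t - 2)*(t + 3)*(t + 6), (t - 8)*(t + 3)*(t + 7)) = t + 3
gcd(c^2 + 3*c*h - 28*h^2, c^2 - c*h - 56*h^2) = c + 7*h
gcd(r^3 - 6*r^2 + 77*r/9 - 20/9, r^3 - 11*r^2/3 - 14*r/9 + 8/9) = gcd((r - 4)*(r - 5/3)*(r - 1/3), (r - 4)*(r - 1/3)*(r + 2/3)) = r^2 - 13*r/3 + 4/3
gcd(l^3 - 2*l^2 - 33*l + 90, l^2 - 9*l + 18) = l - 3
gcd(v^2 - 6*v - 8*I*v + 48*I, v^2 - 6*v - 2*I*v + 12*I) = v - 6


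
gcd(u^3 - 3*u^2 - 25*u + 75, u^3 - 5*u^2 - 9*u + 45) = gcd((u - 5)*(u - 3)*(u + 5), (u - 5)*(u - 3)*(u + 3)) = u^2 - 8*u + 15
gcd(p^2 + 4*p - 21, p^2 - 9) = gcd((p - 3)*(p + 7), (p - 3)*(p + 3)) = p - 3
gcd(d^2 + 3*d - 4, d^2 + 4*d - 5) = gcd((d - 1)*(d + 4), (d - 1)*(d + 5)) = d - 1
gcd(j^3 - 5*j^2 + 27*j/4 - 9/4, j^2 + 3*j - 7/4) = j - 1/2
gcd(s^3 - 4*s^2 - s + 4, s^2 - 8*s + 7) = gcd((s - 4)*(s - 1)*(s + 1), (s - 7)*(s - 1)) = s - 1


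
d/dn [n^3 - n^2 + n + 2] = 3*n^2 - 2*n + 1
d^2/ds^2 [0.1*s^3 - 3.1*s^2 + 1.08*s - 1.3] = 0.6*s - 6.2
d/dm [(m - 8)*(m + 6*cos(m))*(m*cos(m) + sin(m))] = (8 - m)*(m + 6*cos(m))*(m*sin(m) - 2*cos(m)) + (8 - m)*(m*cos(m) + sin(m))*(6*sin(m) - 1) + (m + 6*cos(m))*(m*cos(m) + sin(m))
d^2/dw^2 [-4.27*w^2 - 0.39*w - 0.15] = -8.54000000000000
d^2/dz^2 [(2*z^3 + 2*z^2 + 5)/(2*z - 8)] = (2*z^3 - 24*z^2 + 96*z + 37)/(z^3 - 12*z^2 + 48*z - 64)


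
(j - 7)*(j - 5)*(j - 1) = j^3 - 13*j^2 + 47*j - 35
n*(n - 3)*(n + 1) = n^3 - 2*n^2 - 3*n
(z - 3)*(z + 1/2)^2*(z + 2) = z^4 - 27*z^2/4 - 25*z/4 - 3/2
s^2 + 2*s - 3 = (s - 1)*(s + 3)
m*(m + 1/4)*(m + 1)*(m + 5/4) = m^4 + 5*m^3/2 + 29*m^2/16 + 5*m/16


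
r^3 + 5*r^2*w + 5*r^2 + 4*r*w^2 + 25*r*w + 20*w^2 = (r + 5)*(r + w)*(r + 4*w)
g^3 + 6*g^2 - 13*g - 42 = (g - 3)*(g + 2)*(g + 7)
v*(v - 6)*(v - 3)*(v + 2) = v^4 - 7*v^3 + 36*v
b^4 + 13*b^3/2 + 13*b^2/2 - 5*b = b*(b - 1/2)*(b + 2)*(b + 5)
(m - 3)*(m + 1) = m^2 - 2*m - 3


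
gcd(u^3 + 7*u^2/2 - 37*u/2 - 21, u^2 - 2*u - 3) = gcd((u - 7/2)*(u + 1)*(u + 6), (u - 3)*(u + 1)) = u + 1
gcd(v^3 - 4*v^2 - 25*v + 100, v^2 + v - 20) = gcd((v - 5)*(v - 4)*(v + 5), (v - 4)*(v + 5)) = v^2 + v - 20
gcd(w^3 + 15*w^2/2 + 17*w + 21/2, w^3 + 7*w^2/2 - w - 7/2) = w^2 + 9*w/2 + 7/2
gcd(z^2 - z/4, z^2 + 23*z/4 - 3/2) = z - 1/4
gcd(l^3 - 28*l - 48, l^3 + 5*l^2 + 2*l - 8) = l^2 + 6*l + 8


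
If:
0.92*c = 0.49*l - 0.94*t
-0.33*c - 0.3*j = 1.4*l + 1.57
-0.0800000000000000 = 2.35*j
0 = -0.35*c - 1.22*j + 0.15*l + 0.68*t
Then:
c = -0.46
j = -0.03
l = -1.01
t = -0.08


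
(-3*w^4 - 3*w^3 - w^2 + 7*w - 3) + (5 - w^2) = -3*w^4 - 3*w^3 - 2*w^2 + 7*w + 2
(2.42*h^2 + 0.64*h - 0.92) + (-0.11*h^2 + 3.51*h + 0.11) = 2.31*h^2 + 4.15*h - 0.81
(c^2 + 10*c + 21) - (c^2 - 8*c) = 18*c + 21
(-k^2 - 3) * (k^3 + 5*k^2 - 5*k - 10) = -k^5 - 5*k^4 + 2*k^3 - 5*k^2 + 15*k + 30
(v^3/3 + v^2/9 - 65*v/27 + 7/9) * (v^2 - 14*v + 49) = v^5/3 - 41*v^4/9 + 334*v^3/27 + 1078*v^2/27 - 3479*v/27 + 343/9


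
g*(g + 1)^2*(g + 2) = g^4 + 4*g^3 + 5*g^2 + 2*g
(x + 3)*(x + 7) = x^2 + 10*x + 21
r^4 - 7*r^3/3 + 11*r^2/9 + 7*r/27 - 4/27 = (r - 4/3)*(r - 1)*(r - 1/3)*(r + 1/3)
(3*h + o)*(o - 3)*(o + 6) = 3*h*o^2 + 9*h*o - 54*h + o^3 + 3*o^2 - 18*o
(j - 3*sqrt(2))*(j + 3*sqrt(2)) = j^2 - 18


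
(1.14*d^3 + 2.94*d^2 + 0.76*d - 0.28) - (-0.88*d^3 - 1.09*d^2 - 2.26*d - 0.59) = 2.02*d^3 + 4.03*d^2 + 3.02*d + 0.31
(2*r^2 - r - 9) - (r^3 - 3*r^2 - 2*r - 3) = -r^3 + 5*r^2 + r - 6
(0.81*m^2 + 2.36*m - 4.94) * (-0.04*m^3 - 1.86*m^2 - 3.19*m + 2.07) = -0.0324*m^5 - 1.601*m^4 - 6.7759*m^3 + 3.3367*m^2 + 20.6438*m - 10.2258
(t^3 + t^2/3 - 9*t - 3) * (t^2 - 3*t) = t^5 - 8*t^4/3 - 10*t^3 + 24*t^2 + 9*t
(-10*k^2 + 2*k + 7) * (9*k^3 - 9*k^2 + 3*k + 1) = -90*k^5 + 108*k^4 + 15*k^3 - 67*k^2 + 23*k + 7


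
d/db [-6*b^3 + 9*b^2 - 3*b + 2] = -18*b^2 + 18*b - 3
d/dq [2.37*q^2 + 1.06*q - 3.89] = 4.74*q + 1.06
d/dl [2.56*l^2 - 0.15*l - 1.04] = 5.12*l - 0.15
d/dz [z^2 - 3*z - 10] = 2*z - 3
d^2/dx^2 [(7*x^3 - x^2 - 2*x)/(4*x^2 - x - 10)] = 2*(251*x^3 + 90*x^2 + 1860*x - 80)/(64*x^6 - 48*x^5 - 468*x^4 + 239*x^3 + 1170*x^2 - 300*x - 1000)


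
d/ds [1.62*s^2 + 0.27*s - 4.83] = 3.24*s + 0.27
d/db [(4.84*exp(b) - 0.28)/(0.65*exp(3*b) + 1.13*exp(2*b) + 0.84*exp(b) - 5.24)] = (-6.292*exp(3*b) - 4.9232*exp(2*b) + 0.6328*exp(b) - 25.1264)*exp(b)/(0.4225*exp(6*b) + 1.469*exp(5*b) + 2.3689*exp(4*b) - 4.9136*exp(3*b) - 11.1368*exp(2*b) - 8.8032*exp(b) + 27.4576)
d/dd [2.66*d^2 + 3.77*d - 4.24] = 5.32*d + 3.77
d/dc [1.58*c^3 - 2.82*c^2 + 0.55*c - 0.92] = 4.74*c^2 - 5.64*c + 0.55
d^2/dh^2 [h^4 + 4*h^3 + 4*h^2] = 12*h^2 + 24*h + 8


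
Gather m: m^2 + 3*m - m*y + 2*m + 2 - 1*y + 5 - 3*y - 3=m^2 + m*(5 - y) - 4*y + 4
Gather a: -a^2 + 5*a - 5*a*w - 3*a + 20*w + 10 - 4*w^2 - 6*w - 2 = -a^2 + a*(2 - 5*w) - 4*w^2 + 14*w + 8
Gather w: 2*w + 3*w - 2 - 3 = 5*w - 5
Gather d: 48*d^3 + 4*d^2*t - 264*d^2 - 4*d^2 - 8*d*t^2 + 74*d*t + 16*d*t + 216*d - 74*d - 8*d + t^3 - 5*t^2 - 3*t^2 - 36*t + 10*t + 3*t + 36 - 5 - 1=48*d^3 + d^2*(4*t - 268) + d*(-8*t^2 + 90*t + 134) + t^3 - 8*t^2 - 23*t + 30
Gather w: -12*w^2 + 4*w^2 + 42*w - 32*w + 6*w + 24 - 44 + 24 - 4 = -8*w^2 + 16*w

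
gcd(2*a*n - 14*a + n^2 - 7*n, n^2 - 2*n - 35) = n - 7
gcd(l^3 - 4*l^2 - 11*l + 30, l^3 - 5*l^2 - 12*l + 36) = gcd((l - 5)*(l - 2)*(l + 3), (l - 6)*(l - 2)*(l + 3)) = l^2 + l - 6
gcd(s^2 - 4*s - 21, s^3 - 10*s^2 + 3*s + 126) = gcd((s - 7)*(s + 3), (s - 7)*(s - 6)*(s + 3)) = s^2 - 4*s - 21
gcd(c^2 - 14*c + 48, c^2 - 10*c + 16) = c - 8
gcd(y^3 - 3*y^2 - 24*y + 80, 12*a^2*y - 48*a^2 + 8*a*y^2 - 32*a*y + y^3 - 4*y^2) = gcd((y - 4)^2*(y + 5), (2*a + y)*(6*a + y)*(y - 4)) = y - 4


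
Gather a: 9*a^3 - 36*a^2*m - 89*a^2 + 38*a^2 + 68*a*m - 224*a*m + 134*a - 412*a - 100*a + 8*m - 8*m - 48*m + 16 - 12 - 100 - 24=9*a^3 + a^2*(-36*m - 51) + a*(-156*m - 378) - 48*m - 120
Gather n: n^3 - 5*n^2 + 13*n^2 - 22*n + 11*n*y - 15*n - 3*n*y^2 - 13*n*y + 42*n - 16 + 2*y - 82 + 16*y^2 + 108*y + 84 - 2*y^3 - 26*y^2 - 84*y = n^3 + 8*n^2 + n*(-3*y^2 - 2*y + 5) - 2*y^3 - 10*y^2 + 26*y - 14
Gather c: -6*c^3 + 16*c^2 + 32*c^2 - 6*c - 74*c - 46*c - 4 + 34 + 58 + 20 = -6*c^3 + 48*c^2 - 126*c + 108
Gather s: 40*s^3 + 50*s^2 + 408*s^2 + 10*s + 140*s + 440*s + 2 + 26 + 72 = 40*s^3 + 458*s^2 + 590*s + 100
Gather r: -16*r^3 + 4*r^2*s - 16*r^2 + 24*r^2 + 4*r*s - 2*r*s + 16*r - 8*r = -16*r^3 + r^2*(4*s + 8) + r*(2*s + 8)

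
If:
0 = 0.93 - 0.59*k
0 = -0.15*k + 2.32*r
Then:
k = 1.58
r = 0.10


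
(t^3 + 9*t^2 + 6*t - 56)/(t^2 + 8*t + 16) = (t^2 + 5*t - 14)/(t + 4)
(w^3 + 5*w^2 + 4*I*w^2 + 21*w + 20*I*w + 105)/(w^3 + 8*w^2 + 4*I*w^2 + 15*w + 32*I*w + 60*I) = (w^2 + 4*I*w + 21)/(w^2 + w*(3 + 4*I) + 12*I)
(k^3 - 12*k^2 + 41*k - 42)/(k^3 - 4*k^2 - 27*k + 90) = (k^2 - 9*k + 14)/(k^2 - k - 30)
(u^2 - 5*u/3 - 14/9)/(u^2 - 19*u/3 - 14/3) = (u - 7/3)/(u - 7)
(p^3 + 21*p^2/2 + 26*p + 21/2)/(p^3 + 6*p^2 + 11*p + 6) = (2*p^2 + 15*p + 7)/(2*(p^2 + 3*p + 2))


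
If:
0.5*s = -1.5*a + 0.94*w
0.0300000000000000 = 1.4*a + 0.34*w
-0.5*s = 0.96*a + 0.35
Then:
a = 0.10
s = -0.89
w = -0.32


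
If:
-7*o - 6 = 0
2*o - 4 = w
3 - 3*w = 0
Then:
No Solution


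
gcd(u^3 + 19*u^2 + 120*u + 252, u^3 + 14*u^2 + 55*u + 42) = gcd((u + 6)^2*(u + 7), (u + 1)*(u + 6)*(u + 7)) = u^2 + 13*u + 42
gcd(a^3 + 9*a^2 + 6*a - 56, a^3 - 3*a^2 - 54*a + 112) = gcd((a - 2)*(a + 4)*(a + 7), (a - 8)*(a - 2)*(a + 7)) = a^2 + 5*a - 14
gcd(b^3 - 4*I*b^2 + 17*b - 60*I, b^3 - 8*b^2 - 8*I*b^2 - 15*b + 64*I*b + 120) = b^2 - 8*I*b - 15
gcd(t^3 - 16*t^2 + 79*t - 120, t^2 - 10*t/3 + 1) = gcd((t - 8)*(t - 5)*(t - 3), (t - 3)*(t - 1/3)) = t - 3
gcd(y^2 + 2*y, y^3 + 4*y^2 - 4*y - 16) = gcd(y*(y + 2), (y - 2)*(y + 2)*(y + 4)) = y + 2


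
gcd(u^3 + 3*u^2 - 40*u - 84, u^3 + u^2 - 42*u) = u^2 + u - 42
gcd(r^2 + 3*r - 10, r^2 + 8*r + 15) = r + 5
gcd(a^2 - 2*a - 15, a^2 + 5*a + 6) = a + 3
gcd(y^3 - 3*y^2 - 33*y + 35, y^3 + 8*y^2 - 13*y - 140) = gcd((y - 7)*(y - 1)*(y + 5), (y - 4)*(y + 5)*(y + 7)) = y + 5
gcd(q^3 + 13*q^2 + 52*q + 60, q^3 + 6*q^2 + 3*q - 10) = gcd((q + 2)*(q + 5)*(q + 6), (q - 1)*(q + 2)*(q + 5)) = q^2 + 7*q + 10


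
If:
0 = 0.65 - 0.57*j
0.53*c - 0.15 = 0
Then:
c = 0.28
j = 1.14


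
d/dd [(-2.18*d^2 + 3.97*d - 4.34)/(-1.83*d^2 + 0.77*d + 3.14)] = (5.5865*d^2 - 29.5748*d + 15.8076)/(3.3489*d^4 - 2.8182*d^3 - 10.8995*d^2 + 4.8356*d + 9.8596)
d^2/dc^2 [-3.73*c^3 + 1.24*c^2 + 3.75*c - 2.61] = 2.48 - 22.38*c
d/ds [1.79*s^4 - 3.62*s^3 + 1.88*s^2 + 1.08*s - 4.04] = 7.16*s^3 - 10.86*s^2 + 3.76*s + 1.08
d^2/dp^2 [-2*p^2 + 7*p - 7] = -4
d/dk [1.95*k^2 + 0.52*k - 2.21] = 3.9*k + 0.52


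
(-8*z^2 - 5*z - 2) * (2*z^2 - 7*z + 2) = -16*z^4 + 46*z^3 + 15*z^2 + 4*z - 4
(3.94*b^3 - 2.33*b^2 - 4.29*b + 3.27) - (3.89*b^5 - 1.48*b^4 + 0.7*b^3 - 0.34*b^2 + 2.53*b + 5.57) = -3.89*b^5 + 1.48*b^4 + 3.24*b^3 - 1.99*b^2 - 6.82*b - 2.3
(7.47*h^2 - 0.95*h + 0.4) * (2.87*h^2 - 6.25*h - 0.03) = 21.4389*h^4 - 49.414*h^3 + 6.8614*h^2 - 2.4715*h - 0.012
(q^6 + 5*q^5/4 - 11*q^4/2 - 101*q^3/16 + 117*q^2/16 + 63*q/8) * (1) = q^6 + 5*q^5/4 - 11*q^4/2 - 101*q^3/16 + 117*q^2/16 + 63*q/8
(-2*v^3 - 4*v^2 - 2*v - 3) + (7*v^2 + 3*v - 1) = -2*v^3 + 3*v^2 + v - 4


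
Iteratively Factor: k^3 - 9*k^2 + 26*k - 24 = (k - 3)*(k^2 - 6*k + 8) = (k - 4)*(k - 3)*(k - 2)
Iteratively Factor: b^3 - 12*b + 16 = (b + 4)*(b^2 - 4*b + 4) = (b - 2)*(b + 4)*(b - 2)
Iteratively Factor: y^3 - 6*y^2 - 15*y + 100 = (y + 4)*(y^2 - 10*y + 25) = (y - 5)*(y + 4)*(y - 5)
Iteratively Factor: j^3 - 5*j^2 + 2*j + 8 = (j - 4)*(j^2 - j - 2) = (j - 4)*(j - 2)*(j + 1)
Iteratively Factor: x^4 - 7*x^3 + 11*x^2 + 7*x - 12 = (x + 1)*(x^3 - 8*x^2 + 19*x - 12) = (x - 3)*(x + 1)*(x^2 - 5*x + 4) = (x - 4)*(x - 3)*(x + 1)*(x - 1)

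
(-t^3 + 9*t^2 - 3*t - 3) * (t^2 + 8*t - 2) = -t^5 + t^4 + 71*t^3 - 45*t^2 - 18*t + 6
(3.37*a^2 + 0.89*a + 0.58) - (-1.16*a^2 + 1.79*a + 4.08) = 4.53*a^2 - 0.9*a - 3.5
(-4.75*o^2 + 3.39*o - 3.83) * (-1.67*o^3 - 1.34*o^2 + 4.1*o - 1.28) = 7.9325*o^5 + 0.7037*o^4 - 17.6215*o^3 + 25.1112*o^2 - 20.0422*o + 4.9024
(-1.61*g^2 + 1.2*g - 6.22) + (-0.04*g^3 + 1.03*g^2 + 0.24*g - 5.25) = -0.04*g^3 - 0.58*g^2 + 1.44*g - 11.47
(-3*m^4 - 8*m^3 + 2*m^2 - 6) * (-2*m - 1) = 6*m^5 + 19*m^4 + 4*m^3 - 2*m^2 + 12*m + 6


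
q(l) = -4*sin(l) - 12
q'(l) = -4*cos(l)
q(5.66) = -9.67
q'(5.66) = -3.25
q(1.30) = -15.85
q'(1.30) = -1.07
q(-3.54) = -13.55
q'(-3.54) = 3.69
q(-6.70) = -10.38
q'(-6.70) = -3.66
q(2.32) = -14.93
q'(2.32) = 2.72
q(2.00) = -15.64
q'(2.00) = 1.66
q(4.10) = -8.73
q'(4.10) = 2.30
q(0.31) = -13.22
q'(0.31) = -3.81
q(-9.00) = -10.35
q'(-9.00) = 3.64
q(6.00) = -10.88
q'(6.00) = -3.84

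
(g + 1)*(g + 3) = g^2 + 4*g + 3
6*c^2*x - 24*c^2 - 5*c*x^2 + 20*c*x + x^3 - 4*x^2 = (-3*c + x)*(-2*c + x)*(x - 4)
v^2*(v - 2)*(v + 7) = v^4 + 5*v^3 - 14*v^2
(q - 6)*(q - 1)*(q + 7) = q^3 - 43*q + 42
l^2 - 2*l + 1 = (l - 1)^2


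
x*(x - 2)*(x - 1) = x^3 - 3*x^2 + 2*x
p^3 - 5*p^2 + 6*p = p*(p - 3)*(p - 2)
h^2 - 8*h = h*(h - 8)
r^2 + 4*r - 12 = (r - 2)*(r + 6)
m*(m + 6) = m^2 + 6*m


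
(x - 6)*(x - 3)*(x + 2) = x^3 - 7*x^2 + 36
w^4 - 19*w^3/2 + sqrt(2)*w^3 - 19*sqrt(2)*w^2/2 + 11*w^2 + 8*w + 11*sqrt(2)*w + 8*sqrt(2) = (w - 8)*(w - 2)*(w + 1/2)*(w + sqrt(2))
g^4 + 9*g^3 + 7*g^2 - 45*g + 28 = (g - 1)^2*(g + 4)*(g + 7)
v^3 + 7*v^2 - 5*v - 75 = (v - 3)*(v + 5)^2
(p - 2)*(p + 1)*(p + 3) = p^3 + 2*p^2 - 5*p - 6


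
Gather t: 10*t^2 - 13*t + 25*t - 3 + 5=10*t^2 + 12*t + 2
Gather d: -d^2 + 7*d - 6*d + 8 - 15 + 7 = -d^2 + d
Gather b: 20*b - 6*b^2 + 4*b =-6*b^2 + 24*b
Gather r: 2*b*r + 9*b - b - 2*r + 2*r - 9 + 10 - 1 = 2*b*r + 8*b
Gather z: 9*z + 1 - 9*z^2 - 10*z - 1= -9*z^2 - z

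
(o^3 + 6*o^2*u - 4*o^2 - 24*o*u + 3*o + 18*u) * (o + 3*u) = o^4 + 9*o^3*u - 4*o^3 + 18*o^2*u^2 - 36*o^2*u + 3*o^2 - 72*o*u^2 + 27*o*u + 54*u^2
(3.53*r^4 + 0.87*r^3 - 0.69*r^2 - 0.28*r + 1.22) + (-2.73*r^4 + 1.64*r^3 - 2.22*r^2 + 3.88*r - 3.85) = 0.8*r^4 + 2.51*r^3 - 2.91*r^2 + 3.6*r - 2.63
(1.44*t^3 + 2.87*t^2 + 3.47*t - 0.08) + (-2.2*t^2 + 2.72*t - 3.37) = 1.44*t^3 + 0.67*t^2 + 6.19*t - 3.45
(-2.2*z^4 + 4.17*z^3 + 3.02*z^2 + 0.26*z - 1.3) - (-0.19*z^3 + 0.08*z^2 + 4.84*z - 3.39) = -2.2*z^4 + 4.36*z^3 + 2.94*z^2 - 4.58*z + 2.09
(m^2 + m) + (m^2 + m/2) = 2*m^2 + 3*m/2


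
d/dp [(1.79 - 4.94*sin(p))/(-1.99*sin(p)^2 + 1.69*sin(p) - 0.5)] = (-9.8306*sin(p)^2 + 7.1242*sin(p) - 0.5551)*cos(p)/(3.9601*sin(p)^4 - 6.7262*sin(p)^3 + 4.8461*sin(p)^2 - 1.69*sin(p) + 0.25)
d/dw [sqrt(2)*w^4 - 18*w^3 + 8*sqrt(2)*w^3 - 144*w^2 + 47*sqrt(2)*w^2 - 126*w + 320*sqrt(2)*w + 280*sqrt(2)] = 4*sqrt(2)*w^3 - 54*w^2 + 24*sqrt(2)*w^2 - 288*w + 94*sqrt(2)*w - 126 + 320*sqrt(2)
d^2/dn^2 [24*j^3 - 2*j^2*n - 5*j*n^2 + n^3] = -10*j + 6*n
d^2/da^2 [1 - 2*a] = 0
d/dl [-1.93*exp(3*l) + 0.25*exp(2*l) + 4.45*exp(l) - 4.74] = (-5.79*exp(2*l) + 0.5*exp(l) + 4.45)*exp(l)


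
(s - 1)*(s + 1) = s^2 - 1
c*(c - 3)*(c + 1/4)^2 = c^4 - 5*c^3/2 - 23*c^2/16 - 3*c/16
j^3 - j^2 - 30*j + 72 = (j - 4)*(j - 3)*(j + 6)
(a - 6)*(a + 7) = a^2 + a - 42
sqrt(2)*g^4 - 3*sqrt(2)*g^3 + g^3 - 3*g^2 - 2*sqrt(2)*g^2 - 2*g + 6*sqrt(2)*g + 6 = (g - 3)*(g - sqrt(2))*(g + sqrt(2))*(sqrt(2)*g + 1)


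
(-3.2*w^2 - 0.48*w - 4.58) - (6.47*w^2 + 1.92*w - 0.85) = -9.67*w^2 - 2.4*w - 3.73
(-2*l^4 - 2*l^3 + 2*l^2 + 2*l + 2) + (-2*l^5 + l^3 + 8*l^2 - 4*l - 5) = -2*l^5 - 2*l^4 - l^3 + 10*l^2 - 2*l - 3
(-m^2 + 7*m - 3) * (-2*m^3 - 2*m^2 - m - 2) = 2*m^5 - 12*m^4 - 7*m^3 + m^2 - 11*m + 6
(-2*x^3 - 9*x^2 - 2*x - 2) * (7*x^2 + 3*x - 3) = -14*x^5 - 69*x^4 - 35*x^3 + 7*x^2 + 6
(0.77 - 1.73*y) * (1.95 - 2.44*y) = 4.2212*y^2 - 5.2523*y + 1.5015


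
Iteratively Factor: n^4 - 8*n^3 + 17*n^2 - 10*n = (n)*(n^3 - 8*n^2 + 17*n - 10) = n*(n - 5)*(n^2 - 3*n + 2) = n*(n - 5)*(n - 2)*(n - 1)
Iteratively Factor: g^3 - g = (g)*(g^2 - 1) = g*(g + 1)*(g - 1)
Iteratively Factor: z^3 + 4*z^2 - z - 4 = (z - 1)*(z^2 + 5*z + 4) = (z - 1)*(z + 1)*(z + 4)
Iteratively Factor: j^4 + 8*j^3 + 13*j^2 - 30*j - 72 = (j + 4)*(j^3 + 4*j^2 - 3*j - 18) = (j + 3)*(j + 4)*(j^2 + j - 6) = (j + 3)^2*(j + 4)*(j - 2)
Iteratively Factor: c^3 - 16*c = (c - 4)*(c^2 + 4*c) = c*(c - 4)*(c + 4)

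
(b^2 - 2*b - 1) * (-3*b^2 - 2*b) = -3*b^4 + 4*b^3 + 7*b^2 + 2*b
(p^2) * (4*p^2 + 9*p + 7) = 4*p^4 + 9*p^3 + 7*p^2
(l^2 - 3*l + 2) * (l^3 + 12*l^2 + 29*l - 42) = l^5 + 9*l^4 - 5*l^3 - 105*l^2 + 184*l - 84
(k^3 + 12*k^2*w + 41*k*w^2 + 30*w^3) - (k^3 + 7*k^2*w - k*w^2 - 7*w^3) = 5*k^2*w + 42*k*w^2 + 37*w^3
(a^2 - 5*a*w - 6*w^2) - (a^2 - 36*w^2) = -5*a*w + 30*w^2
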